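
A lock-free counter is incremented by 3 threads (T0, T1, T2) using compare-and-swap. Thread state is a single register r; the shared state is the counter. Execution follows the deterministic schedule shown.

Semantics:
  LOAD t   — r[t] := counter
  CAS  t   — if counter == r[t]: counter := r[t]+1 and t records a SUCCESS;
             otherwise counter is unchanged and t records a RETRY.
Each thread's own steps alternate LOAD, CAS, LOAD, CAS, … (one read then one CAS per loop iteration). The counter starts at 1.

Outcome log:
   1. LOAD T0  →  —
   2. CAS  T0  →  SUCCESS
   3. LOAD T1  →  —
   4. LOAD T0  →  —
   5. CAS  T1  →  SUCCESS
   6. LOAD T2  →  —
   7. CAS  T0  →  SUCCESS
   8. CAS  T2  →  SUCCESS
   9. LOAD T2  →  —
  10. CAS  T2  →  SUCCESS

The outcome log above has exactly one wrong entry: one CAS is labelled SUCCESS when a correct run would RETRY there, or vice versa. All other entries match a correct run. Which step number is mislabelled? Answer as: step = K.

step = 7

Reference trace:
1. LOAD T0 → mem=1 r[T0]=1 [LOAD]
2. CAS T0 → mem=2 r[T0]=1 [OK]
3. LOAD T1 → mem=2 r[T1]=2 [LOAD]
4. LOAD T0 → mem=2 r[T0]=2 [LOAD]
5. CAS T1 → mem=3 r[T1]=2 [OK]
6. LOAD T2 → mem=3 r[T2]=3 [LOAD]
7. CAS T0 → mem=3 r[T0]=2 [RETRY]
8. CAS T2 → mem=4 r[T2]=3 [OK]
9. LOAD T2 → mem=4 r[T2]=4 [LOAD]
10. CAS T2 → mem=5 r[T2]=4 [OK]
Mismatch at 7.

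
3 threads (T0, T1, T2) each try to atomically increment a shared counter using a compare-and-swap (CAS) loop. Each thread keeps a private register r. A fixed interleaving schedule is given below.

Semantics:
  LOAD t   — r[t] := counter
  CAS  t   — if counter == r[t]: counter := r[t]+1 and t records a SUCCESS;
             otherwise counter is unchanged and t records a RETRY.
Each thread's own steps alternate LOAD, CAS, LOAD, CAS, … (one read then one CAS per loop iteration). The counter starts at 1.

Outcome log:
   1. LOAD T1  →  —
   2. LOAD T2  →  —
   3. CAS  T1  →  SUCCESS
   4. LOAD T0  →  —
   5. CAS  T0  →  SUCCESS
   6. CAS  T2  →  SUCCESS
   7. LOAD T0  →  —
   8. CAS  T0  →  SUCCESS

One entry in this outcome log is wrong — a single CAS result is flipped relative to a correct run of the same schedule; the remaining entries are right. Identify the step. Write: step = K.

step = 6

Re-executing:
   1) LOAD T1:  M=1  r_T1=1
   2) LOAD T2:  M=1  r_T2=1
   3) CAS  T1:  M=2  r_T1=1 ✓
   4) LOAD T0:  M=2  r_T0=2
   5) CAS  T0:  M=3  r_T0=2 ✓
   6) CAS  T2:  M=3  r_T2=1 ✗
   7) LOAD T0:  M=3  r_T0=3
   8) CAS  T0:  M=4  r_T0=3 ✓
Log disagrees first at step 6.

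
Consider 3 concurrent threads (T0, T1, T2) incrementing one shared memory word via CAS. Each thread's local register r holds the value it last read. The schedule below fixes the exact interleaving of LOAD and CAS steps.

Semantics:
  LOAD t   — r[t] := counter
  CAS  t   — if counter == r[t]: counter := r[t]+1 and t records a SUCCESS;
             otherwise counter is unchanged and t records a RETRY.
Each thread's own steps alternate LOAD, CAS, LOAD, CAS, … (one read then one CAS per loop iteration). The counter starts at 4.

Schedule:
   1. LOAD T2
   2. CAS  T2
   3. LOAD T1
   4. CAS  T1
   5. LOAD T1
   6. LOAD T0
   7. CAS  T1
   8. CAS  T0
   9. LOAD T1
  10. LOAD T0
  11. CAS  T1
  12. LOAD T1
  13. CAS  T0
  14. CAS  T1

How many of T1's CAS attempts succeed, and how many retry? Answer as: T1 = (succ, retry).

T2 LOAD — after: cnt=4, r=4 — load
T2 CAS — after: cnt=5, r=4 — ok
T1 LOAD — after: cnt=5, r=5 — load
T1 CAS — after: cnt=6, r=5 — ok
T1 LOAD — after: cnt=6, r=6 — load
T0 LOAD — after: cnt=6, r=6 — load
T1 CAS — after: cnt=7, r=6 — ok
T0 CAS — after: cnt=7, r=6 — retry
T1 LOAD — after: cnt=7, r=7 — load
T0 LOAD — after: cnt=7, r=7 — load
T1 CAS — after: cnt=8, r=7 — ok
T1 LOAD — after: cnt=8, r=8 — load
T0 CAS — after: cnt=8, r=7 — retry
T1 CAS — after: cnt=9, r=8 — ok

T1 = (4, 0)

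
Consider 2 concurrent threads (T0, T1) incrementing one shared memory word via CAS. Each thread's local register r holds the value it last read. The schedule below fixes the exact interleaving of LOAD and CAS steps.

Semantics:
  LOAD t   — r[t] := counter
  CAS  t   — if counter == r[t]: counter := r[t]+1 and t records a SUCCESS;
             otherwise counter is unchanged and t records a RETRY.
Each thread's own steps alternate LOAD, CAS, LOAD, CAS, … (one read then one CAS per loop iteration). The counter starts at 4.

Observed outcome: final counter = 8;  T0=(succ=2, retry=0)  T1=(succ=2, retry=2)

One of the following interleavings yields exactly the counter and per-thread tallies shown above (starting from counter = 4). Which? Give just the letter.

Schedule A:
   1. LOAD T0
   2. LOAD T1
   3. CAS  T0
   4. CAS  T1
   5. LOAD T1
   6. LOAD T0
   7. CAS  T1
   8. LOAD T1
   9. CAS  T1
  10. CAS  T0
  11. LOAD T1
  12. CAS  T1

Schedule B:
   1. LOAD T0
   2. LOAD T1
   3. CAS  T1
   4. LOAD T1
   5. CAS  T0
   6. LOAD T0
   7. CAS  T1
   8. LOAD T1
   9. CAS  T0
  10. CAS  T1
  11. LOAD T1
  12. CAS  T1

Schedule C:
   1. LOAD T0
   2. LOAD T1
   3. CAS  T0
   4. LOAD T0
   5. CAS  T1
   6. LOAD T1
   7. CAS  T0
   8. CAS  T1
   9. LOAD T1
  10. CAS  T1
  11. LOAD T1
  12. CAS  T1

C

Tracing schedule C:
step 1: T0 LOAD ⇒ load; ctr=4 reg=4
step 2: T1 LOAD ⇒ load; ctr=4 reg=4
step 3: T0 CAS ⇒ ok; ctr=5 reg=4
step 4: T0 LOAD ⇒ load; ctr=5 reg=5
step 5: T1 CAS ⇒ retry; ctr=5 reg=4
step 6: T1 LOAD ⇒ load; ctr=5 reg=5
step 7: T0 CAS ⇒ ok; ctr=6 reg=5
step 8: T1 CAS ⇒ retry; ctr=6 reg=5
step 9: T1 LOAD ⇒ load; ctr=6 reg=6
step 10: T1 CAS ⇒ ok; ctr=7 reg=6
step 11: T1 LOAD ⇒ load; ctr=7 reg=7
step 12: T1 CAS ⇒ ok; ctr=8 reg=7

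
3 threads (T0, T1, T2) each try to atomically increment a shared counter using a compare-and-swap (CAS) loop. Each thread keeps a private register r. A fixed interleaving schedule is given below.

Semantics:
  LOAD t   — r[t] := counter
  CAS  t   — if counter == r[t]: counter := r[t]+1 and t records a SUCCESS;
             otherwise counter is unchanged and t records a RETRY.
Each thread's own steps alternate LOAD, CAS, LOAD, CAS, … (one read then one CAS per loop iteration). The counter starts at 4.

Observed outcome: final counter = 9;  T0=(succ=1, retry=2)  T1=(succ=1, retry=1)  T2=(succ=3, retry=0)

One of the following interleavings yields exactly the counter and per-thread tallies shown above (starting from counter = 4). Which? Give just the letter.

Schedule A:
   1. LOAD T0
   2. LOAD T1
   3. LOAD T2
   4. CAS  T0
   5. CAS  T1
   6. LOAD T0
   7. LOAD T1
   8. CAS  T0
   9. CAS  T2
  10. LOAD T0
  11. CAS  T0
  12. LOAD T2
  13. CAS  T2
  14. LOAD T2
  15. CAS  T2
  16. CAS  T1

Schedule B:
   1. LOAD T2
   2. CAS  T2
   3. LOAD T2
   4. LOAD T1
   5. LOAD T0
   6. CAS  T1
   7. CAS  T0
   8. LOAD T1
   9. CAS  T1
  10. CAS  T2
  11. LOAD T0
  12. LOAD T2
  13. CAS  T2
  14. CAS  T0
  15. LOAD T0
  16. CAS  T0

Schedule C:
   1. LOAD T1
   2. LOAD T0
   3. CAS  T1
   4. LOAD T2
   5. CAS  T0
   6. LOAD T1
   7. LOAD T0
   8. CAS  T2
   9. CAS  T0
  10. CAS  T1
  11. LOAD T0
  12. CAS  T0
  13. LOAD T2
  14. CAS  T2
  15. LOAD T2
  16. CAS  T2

Run C:
   1) LOAD T1:  M=4  r_T1=4
   2) LOAD T0:  M=4  r_T0=4
   3) CAS  T1:  M=5  r_T1=4 ✓
   4) LOAD T2:  M=5  r_T2=5
   5) CAS  T0:  M=5  r_T0=4 ✗
   6) LOAD T1:  M=5  r_T1=5
   7) LOAD T0:  M=5  r_T0=5
   8) CAS  T2:  M=6  r_T2=5 ✓
   9) CAS  T0:  M=6  r_T0=5 ✗
  10) CAS  T1:  M=6  r_T1=5 ✗
  11) LOAD T0:  M=6  r_T0=6
  12) CAS  T0:  M=7  r_T0=6 ✓
  13) LOAD T2:  M=7  r_T2=7
  14) CAS  T2:  M=8  r_T2=7 ✓
  15) LOAD T2:  M=8  r_T2=8
  16) CAS  T2:  M=9  r_T2=8 ✓

C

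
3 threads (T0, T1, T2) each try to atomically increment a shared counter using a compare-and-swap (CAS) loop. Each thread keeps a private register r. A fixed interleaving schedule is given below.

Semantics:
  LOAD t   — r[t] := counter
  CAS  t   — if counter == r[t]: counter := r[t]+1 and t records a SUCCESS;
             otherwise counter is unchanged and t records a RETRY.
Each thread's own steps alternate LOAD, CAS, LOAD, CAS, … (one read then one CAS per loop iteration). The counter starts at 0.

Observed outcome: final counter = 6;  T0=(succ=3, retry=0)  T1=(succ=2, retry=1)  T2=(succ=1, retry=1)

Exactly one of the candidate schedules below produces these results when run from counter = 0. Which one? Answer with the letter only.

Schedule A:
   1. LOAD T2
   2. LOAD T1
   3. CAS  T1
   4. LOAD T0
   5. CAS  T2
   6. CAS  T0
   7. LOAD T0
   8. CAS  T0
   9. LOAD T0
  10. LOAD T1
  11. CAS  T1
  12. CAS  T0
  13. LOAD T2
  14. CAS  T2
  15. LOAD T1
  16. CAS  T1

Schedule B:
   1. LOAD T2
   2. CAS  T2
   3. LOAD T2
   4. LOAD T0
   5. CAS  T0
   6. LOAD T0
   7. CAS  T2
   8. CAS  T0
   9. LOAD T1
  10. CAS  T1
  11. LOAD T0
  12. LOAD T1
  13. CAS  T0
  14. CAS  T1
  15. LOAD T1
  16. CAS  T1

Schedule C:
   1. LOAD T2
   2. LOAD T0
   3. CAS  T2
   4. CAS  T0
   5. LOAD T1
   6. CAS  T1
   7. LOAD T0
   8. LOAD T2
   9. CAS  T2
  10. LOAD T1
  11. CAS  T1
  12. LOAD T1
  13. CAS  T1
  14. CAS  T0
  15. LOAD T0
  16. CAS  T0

Simulating candidate B:
T2 LOAD — after: cnt=0, r=0 — load
T2 CAS — after: cnt=1, r=0 — ok
T2 LOAD — after: cnt=1, r=1 — load
T0 LOAD — after: cnt=1, r=1 — load
T0 CAS — after: cnt=2, r=1 — ok
T0 LOAD — after: cnt=2, r=2 — load
T2 CAS — after: cnt=2, r=1 — retry
T0 CAS — after: cnt=3, r=2 — ok
T1 LOAD — after: cnt=3, r=3 — load
T1 CAS — after: cnt=4, r=3 — ok
T0 LOAD — after: cnt=4, r=4 — load
T1 LOAD — after: cnt=4, r=4 — load
T0 CAS — after: cnt=5, r=4 — ok
T1 CAS — after: cnt=5, r=4 — retry
T1 LOAD — after: cnt=5, r=5 — load
T1 CAS — after: cnt=6, r=5 — ok

B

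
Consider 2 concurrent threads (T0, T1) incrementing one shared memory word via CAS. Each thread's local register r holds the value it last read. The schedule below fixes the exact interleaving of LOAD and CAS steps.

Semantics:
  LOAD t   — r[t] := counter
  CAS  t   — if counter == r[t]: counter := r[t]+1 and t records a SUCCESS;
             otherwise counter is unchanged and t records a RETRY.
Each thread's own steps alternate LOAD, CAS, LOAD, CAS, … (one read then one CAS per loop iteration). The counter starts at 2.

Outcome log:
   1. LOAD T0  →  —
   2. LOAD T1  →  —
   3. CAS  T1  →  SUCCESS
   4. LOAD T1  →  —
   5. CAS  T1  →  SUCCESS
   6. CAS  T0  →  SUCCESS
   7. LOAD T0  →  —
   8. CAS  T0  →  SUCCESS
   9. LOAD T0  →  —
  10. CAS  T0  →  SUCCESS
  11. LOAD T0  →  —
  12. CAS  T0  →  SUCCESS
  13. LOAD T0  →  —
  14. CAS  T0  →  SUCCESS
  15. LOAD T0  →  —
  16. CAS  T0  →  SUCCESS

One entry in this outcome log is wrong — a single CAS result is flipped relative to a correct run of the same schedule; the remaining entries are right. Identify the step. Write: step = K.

step = 6

Reference trace:
[1] T0.load  rd  (counter 2, T0.r 2)
[2] T1.load  rd  (counter 2, T1.r 2)
[3] T1.cas  hit  (counter 3, T1.r 2)
[4] T1.load  rd  (counter 3, T1.r 3)
[5] T1.cas  hit  (counter 4, T1.r 3)
[6] T0.cas  miss  (counter 4, T0.r 2)
[7] T0.load  rd  (counter 4, T0.r 4)
[8] T0.cas  hit  (counter 5, T0.r 4)
[9] T0.load  rd  (counter 5, T0.r 5)
[10] T0.cas  hit  (counter 6, T0.r 5)
[11] T0.load  rd  (counter 6, T0.r 6)
[12] T0.cas  hit  (counter 7, T0.r 6)
[13] T0.load  rd  (counter 7, T0.r 7)
[14] T0.cas  hit  (counter 8, T0.r 7)
[15] T0.load  rd  (counter 8, T0.r 8)
[16] T0.cas  hit  (counter 9, T0.r 8)
Flip is step 6.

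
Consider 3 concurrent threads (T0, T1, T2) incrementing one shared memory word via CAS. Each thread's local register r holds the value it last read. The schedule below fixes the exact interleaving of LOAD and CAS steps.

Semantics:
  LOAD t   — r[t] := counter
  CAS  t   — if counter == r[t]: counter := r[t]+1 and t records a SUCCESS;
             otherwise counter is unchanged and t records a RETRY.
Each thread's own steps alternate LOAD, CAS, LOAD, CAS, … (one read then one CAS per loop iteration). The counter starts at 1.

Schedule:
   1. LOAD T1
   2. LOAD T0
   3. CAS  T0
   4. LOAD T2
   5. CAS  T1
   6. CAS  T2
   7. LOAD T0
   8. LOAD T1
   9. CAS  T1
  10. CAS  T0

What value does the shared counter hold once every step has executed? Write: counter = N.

step 1: T1 LOAD ⇒ load; ctr=1 reg=1
step 2: T0 LOAD ⇒ load; ctr=1 reg=1
step 3: T0 CAS ⇒ ok; ctr=2 reg=1
step 4: T2 LOAD ⇒ load; ctr=2 reg=2
step 5: T1 CAS ⇒ retry; ctr=2 reg=1
step 6: T2 CAS ⇒ ok; ctr=3 reg=2
step 7: T0 LOAD ⇒ load; ctr=3 reg=3
step 8: T1 LOAD ⇒ load; ctr=3 reg=3
step 9: T1 CAS ⇒ ok; ctr=4 reg=3
step 10: T0 CAS ⇒ retry; ctr=4 reg=3

counter = 4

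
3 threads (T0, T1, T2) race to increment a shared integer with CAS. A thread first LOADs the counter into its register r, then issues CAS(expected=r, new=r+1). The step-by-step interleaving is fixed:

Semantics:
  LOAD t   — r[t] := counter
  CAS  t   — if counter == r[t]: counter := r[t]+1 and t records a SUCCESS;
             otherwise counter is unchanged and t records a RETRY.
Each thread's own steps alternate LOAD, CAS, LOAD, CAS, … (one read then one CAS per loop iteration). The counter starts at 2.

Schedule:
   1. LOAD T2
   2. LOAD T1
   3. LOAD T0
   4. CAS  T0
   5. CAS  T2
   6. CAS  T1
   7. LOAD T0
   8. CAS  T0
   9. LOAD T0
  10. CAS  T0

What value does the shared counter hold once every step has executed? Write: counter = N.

counter = 5

T2 LOAD — after: cnt=2, r=2 — load
T1 LOAD — after: cnt=2, r=2 — load
T0 LOAD — after: cnt=2, r=2 — load
T0 CAS — after: cnt=3, r=2 — ok
T2 CAS — after: cnt=3, r=2 — retry
T1 CAS — after: cnt=3, r=2 — retry
T0 LOAD — after: cnt=3, r=3 — load
T0 CAS — after: cnt=4, r=3 — ok
T0 LOAD — after: cnt=4, r=4 — load
T0 CAS — after: cnt=5, r=4 — ok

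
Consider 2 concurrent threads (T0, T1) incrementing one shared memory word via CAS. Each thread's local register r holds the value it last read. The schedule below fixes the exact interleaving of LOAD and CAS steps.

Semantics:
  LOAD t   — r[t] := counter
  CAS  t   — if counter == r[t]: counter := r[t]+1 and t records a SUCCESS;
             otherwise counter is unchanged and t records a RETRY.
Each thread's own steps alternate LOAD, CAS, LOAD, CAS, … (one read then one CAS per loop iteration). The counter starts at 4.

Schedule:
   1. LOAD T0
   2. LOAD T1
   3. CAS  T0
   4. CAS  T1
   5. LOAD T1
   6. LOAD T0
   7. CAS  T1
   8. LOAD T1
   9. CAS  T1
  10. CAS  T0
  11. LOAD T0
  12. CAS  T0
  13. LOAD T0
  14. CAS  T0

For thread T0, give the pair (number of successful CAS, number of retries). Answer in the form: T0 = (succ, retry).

[1] T0.load  rd  (counter 4, T0.r 4)
[2] T1.load  rd  (counter 4, T1.r 4)
[3] T0.cas  hit  (counter 5, T0.r 4)
[4] T1.cas  miss  (counter 5, T1.r 4)
[5] T1.load  rd  (counter 5, T1.r 5)
[6] T0.load  rd  (counter 5, T0.r 5)
[7] T1.cas  hit  (counter 6, T1.r 5)
[8] T1.load  rd  (counter 6, T1.r 6)
[9] T1.cas  hit  (counter 7, T1.r 6)
[10] T0.cas  miss  (counter 7, T0.r 5)
[11] T0.load  rd  (counter 7, T0.r 7)
[12] T0.cas  hit  (counter 8, T0.r 7)
[13] T0.load  rd  (counter 8, T0.r 8)
[14] T0.cas  hit  (counter 9, T0.r 8)

T0 = (3, 1)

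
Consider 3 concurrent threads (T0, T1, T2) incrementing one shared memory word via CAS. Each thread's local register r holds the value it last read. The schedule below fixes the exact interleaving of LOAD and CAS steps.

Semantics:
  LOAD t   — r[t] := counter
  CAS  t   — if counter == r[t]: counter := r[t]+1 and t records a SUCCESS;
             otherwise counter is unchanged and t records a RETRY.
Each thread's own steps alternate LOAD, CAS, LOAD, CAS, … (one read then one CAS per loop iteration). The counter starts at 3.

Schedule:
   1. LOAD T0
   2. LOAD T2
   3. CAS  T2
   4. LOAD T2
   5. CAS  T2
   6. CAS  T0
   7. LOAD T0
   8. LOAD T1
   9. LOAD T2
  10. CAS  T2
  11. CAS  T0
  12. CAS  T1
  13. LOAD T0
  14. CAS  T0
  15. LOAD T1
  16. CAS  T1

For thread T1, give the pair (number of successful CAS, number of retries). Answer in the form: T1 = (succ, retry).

T1 = (1, 1)

T0 LOAD — after: cnt=3, r=3 — load
T2 LOAD — after: cnt=3, r=3 — load
T2 CAS — after: cnt=4, r=3 — ok
T2 LOAD — after: cnt=4, r=4 — load
T2 CAS — after: cnt=5, r=4 — ok
T0 CAS — after: cnt=5, r=3 — retry
T0 LOAD — after: cnt=5, r=5 — load
T1 LOAD — after: cnt=5, r=5 — load
T2 LOAD — after: cnt=5, r=5 — load
T2 CAS — after: cnt=6, r=5 — ok
T0 CAS — after: cnt=6, r=5 — retry
T1 CAS — after: cnt=6, r=5 — retry
T0 LOAD — after: cnt=6, r=6 — load
T0 CAS — after: cnt=7, r=6 — ok
T1 LOAD — after: cnt=7, r=7 — load
T1 CAS — after: cnt=8, r=7 — ok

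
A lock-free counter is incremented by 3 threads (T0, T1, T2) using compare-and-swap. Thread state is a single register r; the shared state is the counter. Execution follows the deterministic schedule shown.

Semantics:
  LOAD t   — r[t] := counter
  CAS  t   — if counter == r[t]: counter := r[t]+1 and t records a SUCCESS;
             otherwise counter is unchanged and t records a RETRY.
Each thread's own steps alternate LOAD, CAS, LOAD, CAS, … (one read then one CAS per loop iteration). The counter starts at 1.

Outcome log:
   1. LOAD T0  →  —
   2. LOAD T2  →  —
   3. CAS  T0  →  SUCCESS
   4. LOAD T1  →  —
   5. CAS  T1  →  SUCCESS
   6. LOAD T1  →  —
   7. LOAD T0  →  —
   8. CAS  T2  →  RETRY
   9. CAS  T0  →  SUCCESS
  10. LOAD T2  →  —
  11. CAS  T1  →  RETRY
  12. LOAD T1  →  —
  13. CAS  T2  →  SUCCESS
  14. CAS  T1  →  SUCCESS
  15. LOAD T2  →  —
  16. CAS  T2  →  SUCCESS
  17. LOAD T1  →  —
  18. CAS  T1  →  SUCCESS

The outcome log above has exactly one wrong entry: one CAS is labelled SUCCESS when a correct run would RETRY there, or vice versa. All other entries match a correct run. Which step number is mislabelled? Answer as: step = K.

Re-executing:
   1) LOAD T0:  M=1  r_T0=1
   2) LOAD T2:  M=1  r_T2=1
   3) CAS  T0:  M=2  r_T0=1 ✓
   4) LOAD T1:  M=2  r_T1=2
   5) CAS  T1:  M=3  r_T1=2 ✓
   6) LOAD T1:  M=3  r_T1=3
   7) LOAD T0:  M=3  r_T0=3
   8) CAS  T2:  M=3  r_T2=1 ✗
   9) CAS  T0:  M=4  r_T0=3 ✓
  10) LOAD T2:  M=4  r_T2=4
  11) CAS  T1:  M=4  r_T1=3 ✗
  12) LOAD T1:  M=4  r_T1=4
  13) CAS  T2:  M=5  r_T2=4 ✓
  14) CAS  T1:  M=5  r_T1=4 ✗
  15) LOAD T2:  M=5  r_T2=5
  16) CAS  T2:  M=6  r_T2=5 ✓
  17) LOAD T1:  M=6  r_T1=6
  18) CAS  T1:  M=7  r_T1=6 ✓
Mismatch at 14.

step = 14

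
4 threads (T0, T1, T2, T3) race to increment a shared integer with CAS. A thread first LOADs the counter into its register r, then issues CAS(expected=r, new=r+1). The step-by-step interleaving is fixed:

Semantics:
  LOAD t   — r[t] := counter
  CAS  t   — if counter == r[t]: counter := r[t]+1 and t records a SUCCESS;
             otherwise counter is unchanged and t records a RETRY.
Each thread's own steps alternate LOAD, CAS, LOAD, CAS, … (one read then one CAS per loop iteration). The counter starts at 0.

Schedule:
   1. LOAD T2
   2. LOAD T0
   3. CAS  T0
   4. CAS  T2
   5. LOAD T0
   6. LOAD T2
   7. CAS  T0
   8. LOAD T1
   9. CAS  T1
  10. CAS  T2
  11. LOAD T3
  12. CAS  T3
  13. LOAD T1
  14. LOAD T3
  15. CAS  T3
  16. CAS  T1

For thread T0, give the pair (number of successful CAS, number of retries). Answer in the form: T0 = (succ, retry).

T2 LOAD — after: cnt=0, r=0 — load
T0 LOAD — after: cnt=0, r=0 — load
T0 CAS — after: cnt=1, r=0 — ok
T2 CAS — after: cnt=1, r=0 — retry
T0 LOAD — after: cnt=1, r=1 — load
T2 LOAD — after: cnt=1, r=1 — load
T0 CAS — after: cnt=2, r=1 — ok
T1 LOAD — after: cnt=2, r=2 — load
T1 CAS — after: cnt=3, r=2 — ok
T2 CAS — after: cnt=3, r=1 — retry
T3 LOAD — after: cnt=3, r=3 — load
T3 CAS — after: cnt=4, r=3 — ok
T1 LOAD — after: cnt=4, r=4 — load
T3 LOAD — after: cnt=4, r=4 — load
T3 CAS — after: cnt=5, r=4 — ok
T1 CAS — after: cnt=5, r=4 — retry

T0 = (2, 0)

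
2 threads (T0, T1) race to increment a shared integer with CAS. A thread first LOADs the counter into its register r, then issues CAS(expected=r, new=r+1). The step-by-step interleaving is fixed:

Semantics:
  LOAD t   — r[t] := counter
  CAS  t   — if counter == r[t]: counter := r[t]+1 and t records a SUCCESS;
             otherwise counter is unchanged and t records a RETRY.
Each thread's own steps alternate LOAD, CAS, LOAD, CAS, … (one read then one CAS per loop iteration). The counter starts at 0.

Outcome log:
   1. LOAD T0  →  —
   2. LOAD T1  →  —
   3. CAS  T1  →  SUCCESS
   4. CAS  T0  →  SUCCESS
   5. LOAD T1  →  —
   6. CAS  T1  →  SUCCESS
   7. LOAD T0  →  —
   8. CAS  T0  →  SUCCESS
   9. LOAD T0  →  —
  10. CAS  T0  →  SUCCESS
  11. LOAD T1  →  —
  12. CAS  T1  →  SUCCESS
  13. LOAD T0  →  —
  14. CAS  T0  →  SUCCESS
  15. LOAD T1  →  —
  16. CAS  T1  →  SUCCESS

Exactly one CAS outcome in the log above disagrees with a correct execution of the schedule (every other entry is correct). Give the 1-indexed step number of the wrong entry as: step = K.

step = 4

Correct run:
step 1: T0 LOAD ⇒ load; ctr=0 reg=0
step 2: T1 LOAD ⇒ load; ctr=0 reg=0
step 3: T1 CAS ⇒ ok; ctr=1 reg=0
step 4: T0 CAS ⇒ retry; ctr=1 reg=0
step 5: T1 LOAD ⇒ load; ctr=1 reg=1
step 6: T1 CAS ⇒ ok; ctr=2 reg=1
step 7: T0 LOAD ⇒ load; ctr=2 reg=2
step 8: T0 CAS ⇒ ok; ctr=3 reg=2
step 9: T0 LOAD ⇒ load; ctr=3 reg=3
step 10: T0 CAS ⇒ ok; ctr=4 reg=3
step 11: T1 LOAD ⇒ load; ctr=4 reg=4
step 12: T1 CAS ⇒ ok; ctr=5 reg=4
step 13: T0 LOAD ⇒ load; ctr=5 reg=5
step 14: T0 CAS ⇒ ok; ctr=6 reg=5
step 15: T1 LOAD ⇒ load; ctr=6 reg=6
step 16: T1 CAS ⇒ ok; ctr=7 reg=6
Log disagrees first at step 4.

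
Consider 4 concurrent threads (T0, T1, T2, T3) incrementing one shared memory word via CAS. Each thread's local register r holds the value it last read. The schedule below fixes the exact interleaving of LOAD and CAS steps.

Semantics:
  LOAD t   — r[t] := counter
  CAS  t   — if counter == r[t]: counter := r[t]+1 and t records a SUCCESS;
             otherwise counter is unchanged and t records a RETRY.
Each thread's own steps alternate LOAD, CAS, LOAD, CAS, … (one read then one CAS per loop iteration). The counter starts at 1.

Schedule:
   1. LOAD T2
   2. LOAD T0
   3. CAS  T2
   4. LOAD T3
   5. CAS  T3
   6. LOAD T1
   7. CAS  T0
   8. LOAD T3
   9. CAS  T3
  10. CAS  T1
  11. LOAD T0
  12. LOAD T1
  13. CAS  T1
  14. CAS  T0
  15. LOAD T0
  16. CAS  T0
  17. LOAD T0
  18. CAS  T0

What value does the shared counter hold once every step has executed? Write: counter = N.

counter = 7

1. LOAD T2 → mem=1 r[T2]=1 [LOAD]
2. LOAD T0 → mem=1 r[T0]=1 [LOAD]
3. CAS T2 → mem=2 r[T2]=1 [OK]
4. LOAD T3 → mem=2 r[T3]=2 [LOAD]
5. CAS T3 → mem=3 r[T3]=2 [OK]
6. LOAD T1 → mem=3 r[T1]=3 [LOAD]
7. CAS T0 → mem=3 r[T0]=1 [RETRY]
8. LOAD T3 → mem=3 r[T3]=3 [LOAD]
9. CAS T3 → mem=4 r[T3]=3 [OK]
10. CAS T1 → mem=4 r[T1]=3 [RETRY]
11. LOAD T0 → mem=4 r[T0]=4 [LOAD]
12. LOAD T1 → mem=4 r[T1]=4 [LOAD]
13. CAS T1 → mem=5 r[T1]=4 [OK]
14. CAS T0 → mem=5 r[T0]=4 [RETRY]
15. LOAD T0 → mem=5 r[T0]=5 [LOAD]
16. CAS T0 → mem=6 r[T0]=5 [OK]
17. LOAD T0 → mem=6 r[T0]=6 [LOAD]
18. CAS T0 → mem=7 r[T0]=6 [OK]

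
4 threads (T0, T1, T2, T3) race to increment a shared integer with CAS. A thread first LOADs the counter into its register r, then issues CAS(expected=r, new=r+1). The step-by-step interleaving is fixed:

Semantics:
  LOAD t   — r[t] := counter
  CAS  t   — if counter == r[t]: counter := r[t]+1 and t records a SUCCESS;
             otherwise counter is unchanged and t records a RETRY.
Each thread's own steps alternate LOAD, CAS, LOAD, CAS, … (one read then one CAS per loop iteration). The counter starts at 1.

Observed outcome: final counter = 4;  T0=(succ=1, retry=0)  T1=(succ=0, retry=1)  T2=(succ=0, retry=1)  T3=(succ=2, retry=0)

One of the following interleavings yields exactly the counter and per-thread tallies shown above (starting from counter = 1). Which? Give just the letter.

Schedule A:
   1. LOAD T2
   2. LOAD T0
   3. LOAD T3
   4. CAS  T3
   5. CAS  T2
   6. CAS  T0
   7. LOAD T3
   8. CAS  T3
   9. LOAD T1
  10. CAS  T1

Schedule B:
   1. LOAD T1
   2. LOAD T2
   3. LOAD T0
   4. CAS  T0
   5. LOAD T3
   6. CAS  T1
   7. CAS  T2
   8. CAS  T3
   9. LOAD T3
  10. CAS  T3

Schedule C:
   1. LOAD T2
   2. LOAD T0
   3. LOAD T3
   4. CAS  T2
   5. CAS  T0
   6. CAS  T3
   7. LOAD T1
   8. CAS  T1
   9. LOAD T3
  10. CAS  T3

B

Run B:
step 1: T1 LOAD ⇒ load; ctr=1 reg=1
step 2: T2 LOAD ⇒ load; ctr=1 reg=1
step 3: T0 LOAD ⇒ load; ctr=1 reg=1
step 4: T0 CAS ⇒ ok; ctr=2 reg=1
step 5: T3 LOAD ⇒ load; ctr=2 reg=2
step 6: T1 CAS ⇒ retry; ctr=2 reg=1
step 7: T2 CAS ⇒ retry; ctr=2 reg=1
step 8: T3 CAS ⇒ ok; ctr=3 reg=2
step 9: T3 LOAD ⇒ load; ctr=3 reg=3
step 10: T3 CAS ⇒ ok; ctr=4 reg=3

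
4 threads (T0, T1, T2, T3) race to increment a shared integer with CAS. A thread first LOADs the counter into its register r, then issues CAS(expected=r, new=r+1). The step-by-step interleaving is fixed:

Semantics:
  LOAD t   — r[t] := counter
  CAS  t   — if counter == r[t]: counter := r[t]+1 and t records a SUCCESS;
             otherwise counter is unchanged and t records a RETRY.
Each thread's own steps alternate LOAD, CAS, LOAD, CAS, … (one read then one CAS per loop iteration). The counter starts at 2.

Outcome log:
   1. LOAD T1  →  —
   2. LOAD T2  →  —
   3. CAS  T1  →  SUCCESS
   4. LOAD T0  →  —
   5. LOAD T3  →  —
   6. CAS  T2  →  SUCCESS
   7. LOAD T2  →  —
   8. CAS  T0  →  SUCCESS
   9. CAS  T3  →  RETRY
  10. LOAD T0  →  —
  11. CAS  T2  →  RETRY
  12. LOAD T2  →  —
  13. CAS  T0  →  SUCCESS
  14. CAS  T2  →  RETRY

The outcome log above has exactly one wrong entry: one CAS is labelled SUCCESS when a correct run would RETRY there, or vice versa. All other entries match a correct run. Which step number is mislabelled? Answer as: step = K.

step = 6

Reference trace:
T1 LOAD — after: cnt=2, r=2 — load
T2 LOAD — after: cnt=2, r=2 — load
T1 CAS — after: cnt=3, r=2 — ok
T0 LOAD — after: cnt=3, r=3 — load
T3 LOAD — after: cnt=3, r=3 — load
T2 CAS — after: cnt=3, r=2 — retry
T2 LOAD — after: cnt=3, r=3 — load
T0 CAS — after: cnt=4, r=3 — ok
T3 CAS — after: cnt=4, r=3 — retry
T0 LOAD — after: cnt=4, r=4 — load
T2 CAS — after: cnt=4, r=3 — retry
T2 LOAD — after: cnt=4, r=4 — load
T0 CAS — after: cnt=5, r=4 — ok
T2 CAS — after: cnt=5, r=4 — retry
Flip is step 6.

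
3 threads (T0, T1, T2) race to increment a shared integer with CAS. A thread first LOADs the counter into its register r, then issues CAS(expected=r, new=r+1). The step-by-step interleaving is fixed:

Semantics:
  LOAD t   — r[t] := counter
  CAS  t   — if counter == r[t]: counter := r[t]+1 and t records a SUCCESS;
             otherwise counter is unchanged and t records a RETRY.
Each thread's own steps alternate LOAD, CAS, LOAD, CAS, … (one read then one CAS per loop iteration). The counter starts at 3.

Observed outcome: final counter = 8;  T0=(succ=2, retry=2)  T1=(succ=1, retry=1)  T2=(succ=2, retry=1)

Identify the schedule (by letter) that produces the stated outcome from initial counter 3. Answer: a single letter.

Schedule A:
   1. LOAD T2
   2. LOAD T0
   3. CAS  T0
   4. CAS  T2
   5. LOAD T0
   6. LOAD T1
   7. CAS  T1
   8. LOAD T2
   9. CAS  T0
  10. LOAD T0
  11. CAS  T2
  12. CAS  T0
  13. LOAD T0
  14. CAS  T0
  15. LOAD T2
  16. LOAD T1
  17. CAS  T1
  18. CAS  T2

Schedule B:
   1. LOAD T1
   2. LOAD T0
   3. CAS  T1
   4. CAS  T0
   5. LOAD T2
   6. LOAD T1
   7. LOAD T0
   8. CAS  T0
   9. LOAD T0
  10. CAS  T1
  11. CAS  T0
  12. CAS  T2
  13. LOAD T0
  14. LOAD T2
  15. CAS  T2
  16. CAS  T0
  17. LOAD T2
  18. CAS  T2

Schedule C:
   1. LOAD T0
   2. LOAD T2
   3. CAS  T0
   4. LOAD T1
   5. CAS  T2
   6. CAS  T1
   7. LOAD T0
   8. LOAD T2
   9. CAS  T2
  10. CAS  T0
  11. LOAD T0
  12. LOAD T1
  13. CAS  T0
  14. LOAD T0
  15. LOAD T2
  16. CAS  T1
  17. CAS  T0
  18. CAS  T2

Run B:
   1) LOAD T1:  M=3  r_T1=3
   2) LOAD T0:  M=3  r_T0=3
   3) CAS  T1:  M=4  r_T1=3 ✓
   4) CAS  T0:  M=4  r_T0=3 ✗
   5) LOAD T2:  M=4  r_T2=4
   6) LOAD T1:  M=4  r_T1=4
   7) LOAD T0:  M=4  r_T0=4
   8) CAS  T0:  M=5  r_T0=4 ✓
   9) LOAD T0:  M=5  r_T0=5
  10) CAS  T1:  M=5  r_T1=4 ✗
  11) CAS  T0:  M=6  r_T0=5 ✓
  12) CAS  T2:  M=6  r_T2=4 ✗
  13) LOAD T0:  M=6  r_T0=6
  14) LOAD T2:  M=6  r_T2=6
  15) CAS  T2:  M=7  r_T2=6 ✓
  16) CAS  T0:  M=7  r_T0=6 ✗
  17) LOAD T2:  M=7  r_T2=7
  18) CAS  T2:  M=8  r_T2=7 ✓

B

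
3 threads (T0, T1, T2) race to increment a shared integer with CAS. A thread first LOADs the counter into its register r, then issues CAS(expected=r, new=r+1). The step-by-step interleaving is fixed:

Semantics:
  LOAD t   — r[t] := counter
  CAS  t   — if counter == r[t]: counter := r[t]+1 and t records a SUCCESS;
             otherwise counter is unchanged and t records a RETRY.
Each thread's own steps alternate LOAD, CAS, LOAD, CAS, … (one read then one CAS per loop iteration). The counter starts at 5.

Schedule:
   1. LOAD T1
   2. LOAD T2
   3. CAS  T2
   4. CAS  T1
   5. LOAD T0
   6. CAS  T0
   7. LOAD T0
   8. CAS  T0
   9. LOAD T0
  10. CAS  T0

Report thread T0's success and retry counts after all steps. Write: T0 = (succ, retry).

step 1: T1 LOAD ⇒ load; ctr=5 reg=5
step 2: T2 LOAD ⇒ load; ctr=5 reg=5
step 3: T2 CAS ⇒ ok; ctr=6 reg=5
step 4: T1 CAS ⇒ retry; ctr=6 reg=5
step 5: T0 LOAD ⇒ load; ctr=6 reg=6
step 6: T0 CAS ⇒ ok; ctr=7 reg=6
step 7: T0 LOAD ⇒ load; ctr=7 reg=7
step 8: T0 CAS ⇒ ok; ctr=8 reg=7
step 9: T0 LOAD ⇒ load; ctr=8 reg=8
step 10: T0 CAS ⇒ ok; ctr=9 reg=8

T0 = (3, 0)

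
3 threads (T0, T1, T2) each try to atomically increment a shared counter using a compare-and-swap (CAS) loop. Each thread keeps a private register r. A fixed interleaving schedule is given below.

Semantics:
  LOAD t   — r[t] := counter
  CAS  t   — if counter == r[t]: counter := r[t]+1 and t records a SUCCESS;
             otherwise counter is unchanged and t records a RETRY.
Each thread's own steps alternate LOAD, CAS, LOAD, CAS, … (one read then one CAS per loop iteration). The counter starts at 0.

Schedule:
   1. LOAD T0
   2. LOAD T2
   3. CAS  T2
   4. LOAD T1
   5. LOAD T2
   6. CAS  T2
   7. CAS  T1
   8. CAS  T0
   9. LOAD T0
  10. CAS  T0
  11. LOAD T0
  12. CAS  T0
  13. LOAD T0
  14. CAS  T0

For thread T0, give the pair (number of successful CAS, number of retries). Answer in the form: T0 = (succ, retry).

#1 T0 reads 0
#2 T2 reads 0
#3 T2 CAS(0→1) writes; counter now 1
#4 T1 reads 1
#5 T2 reads 1
#6 T2 CAS(1→2) writes; counter now 2
#7 T1 CAS(1→2) fails; counter now 2
#8 T0 CAS(0→1) fails; counter now 2
#9 T0 reads 2
#10 T0 CAS(2→3) writes; counter now 3
#11 T0 reads 3
#12 T0 CAS(3→4) writes; counter now 4
#13 T0 reads 4
#14 T0 CAS(4→5) writes; counter now 5

T0 = (3, 1)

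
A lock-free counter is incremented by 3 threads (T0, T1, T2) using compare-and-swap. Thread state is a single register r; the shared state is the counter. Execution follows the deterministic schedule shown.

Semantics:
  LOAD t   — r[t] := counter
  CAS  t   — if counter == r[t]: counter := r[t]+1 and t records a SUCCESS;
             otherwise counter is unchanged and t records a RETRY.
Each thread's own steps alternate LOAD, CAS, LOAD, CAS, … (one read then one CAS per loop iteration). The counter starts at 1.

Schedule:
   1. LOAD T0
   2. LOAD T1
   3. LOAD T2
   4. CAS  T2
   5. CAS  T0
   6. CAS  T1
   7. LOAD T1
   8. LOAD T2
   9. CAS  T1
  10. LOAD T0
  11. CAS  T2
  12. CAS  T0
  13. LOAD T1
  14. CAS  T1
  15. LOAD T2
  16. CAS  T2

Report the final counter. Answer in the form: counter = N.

#1 T0 reads 1
#2 T1 reads 1
#3 T2 reads 1
#4 T2 CAS(1→2) writes; counter now 2
#5 T0 CAS(1→2) fails; counter now 2
#6 T1 CAS(1→2) fails; counter now 2
#7 T1 reads 2
#8 T2 reads 2
#9 T1 CAS(2→3) writes; counter now 3
#10 T0 reads 3
#11 T2 CAS(2→3) fails; counter now 3
#12 T0 CAS(3→4) writes; counter now 4
#13 T1 reads 4
#14 T1 CAS(4→5) writes; counter now 5
#15 T2 reads 5
#16 T2 CAS(5→6) writes; counter now 6

counter = 6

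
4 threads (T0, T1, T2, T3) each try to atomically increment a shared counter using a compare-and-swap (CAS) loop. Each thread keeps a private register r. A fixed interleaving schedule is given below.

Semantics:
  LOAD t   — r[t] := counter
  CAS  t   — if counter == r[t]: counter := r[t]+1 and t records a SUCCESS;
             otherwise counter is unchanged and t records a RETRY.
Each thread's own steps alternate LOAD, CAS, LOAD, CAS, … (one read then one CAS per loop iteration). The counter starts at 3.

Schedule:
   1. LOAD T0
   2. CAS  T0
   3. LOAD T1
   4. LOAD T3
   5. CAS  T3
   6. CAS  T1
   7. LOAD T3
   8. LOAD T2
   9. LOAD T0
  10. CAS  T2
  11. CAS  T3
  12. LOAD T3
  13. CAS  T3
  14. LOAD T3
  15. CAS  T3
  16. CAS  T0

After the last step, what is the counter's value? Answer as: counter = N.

counter = 8

[1] T0.load  rd  (counter 3, T0.r 3)
[2] T0.cas  hit  (counter 4, T0.r 3)
[3] T1.load  rd  (counter 4, T1.r 4)
[4] T3.load  rd  (counter 4, T3.r 4)
[5] T3.cas  hit  (counter 5, T3.r 4)
[6] T1.cas  miss  (counter 5, T1.r 4)
[7] T3.load  rd  (counter 5, T3.r 5)
[8] T2.load  rd  (counter 5, T2.r 5)
[9] T0.load  rd  (counter 5, T0.r 5)
[10] T2.cas  hit  (counter 6, T2.r 5)
[11] T3.cas  miss  (counter 6, T3.r 5)
[12] T3.load  rd  (counter 6, T3.r 6)
[13] T3.cas  hit  (counter 7, T3.r 6)
[14] T3.load  rd  (counter 7, T3.r 7)
[15] T3.cas  hit  (counter 8, T3.r 7)
[16] T0.cas  miss  (counter 8, T0.r 5)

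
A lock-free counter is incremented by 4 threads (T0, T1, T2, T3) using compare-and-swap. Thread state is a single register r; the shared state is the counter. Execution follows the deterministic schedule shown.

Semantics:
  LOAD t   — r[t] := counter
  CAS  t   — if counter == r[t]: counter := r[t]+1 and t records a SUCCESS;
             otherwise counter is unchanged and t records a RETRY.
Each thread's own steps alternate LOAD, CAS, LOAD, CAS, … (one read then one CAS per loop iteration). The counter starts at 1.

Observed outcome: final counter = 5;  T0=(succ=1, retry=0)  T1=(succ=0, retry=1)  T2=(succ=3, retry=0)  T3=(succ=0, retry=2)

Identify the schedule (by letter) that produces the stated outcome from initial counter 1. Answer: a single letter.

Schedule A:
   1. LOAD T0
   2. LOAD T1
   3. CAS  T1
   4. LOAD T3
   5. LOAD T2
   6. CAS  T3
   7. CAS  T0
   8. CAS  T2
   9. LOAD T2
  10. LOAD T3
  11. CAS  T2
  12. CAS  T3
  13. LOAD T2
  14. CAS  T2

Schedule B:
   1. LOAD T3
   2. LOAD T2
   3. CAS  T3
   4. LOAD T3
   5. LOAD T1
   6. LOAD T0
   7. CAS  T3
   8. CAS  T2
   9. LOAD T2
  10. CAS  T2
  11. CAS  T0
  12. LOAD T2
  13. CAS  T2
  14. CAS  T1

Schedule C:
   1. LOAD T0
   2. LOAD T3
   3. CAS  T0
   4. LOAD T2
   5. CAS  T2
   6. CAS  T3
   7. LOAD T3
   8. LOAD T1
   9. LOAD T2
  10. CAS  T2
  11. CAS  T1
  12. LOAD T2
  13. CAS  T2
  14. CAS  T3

C

Tracing schedule C:
T0 LOAD — after: cnt=1, r=1 — load
T3 LOAD — after: cnt=1, r=1 — load
T0 CAS — after: cnt=2, r=1 — ok
T2 LOAD — after: cnt=2, r=2 — load
T2 CAS — after: cnt=3, r=2 — ok
T3 CAS — after: cnt=3, r=1 — retry
T3 LOAD — after: cnt=3, r=3 — load
T1 LOAD — after: cnt=3, r=3 — load
T2 LOAD — after: cnt=3, r=3 — load
T2 CAS — after: cnt=4, r=3 — ok
T1 CAS — after: cnt=4, r=3 — retry
T2 LOAD — after: cnt=4, r=4 — load
T2 CAS — after: cnt=5, r=4 — ok
T3 CAS — after: cnt=5, r=3 — retry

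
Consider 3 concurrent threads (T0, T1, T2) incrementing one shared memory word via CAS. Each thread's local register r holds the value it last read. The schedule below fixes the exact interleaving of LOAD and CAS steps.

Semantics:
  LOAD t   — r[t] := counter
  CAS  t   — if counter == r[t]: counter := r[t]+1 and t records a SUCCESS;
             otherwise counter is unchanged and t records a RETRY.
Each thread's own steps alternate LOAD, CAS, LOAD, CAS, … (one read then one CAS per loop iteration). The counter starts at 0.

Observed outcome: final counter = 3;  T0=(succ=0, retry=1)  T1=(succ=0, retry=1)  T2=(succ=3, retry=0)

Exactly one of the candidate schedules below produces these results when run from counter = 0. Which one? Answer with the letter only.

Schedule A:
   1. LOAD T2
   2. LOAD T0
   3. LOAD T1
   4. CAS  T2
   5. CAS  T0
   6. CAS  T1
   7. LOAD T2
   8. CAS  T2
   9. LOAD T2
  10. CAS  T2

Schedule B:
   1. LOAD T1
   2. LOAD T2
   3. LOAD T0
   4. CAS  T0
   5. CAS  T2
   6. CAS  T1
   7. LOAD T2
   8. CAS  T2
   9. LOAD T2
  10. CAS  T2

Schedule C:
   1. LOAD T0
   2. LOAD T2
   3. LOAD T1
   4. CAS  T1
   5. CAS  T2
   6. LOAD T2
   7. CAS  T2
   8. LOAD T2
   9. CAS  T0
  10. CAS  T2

Run A:
T2 LOAD — after: cnt=0, r=0 — load
T0 LOAD — after: cnt=0, r=0 — load
T1 LOAD — after: cnt=0, r=0 — load
T2 CAS — after: cnt=1, r=0 — ok
T0 CAS — after: cnt=1, r=0 — retry
T1 CAS — after: cnt=1, r=0 — retry
T2 LOAD — after: cnt=1, r=1 — load
T2 CAS — after: cnt=2, r=1 — ok
T2 LOAD — after: cnt=2, r=2 — load
T2 CAS — after: cnt=3, r=2 — ok

A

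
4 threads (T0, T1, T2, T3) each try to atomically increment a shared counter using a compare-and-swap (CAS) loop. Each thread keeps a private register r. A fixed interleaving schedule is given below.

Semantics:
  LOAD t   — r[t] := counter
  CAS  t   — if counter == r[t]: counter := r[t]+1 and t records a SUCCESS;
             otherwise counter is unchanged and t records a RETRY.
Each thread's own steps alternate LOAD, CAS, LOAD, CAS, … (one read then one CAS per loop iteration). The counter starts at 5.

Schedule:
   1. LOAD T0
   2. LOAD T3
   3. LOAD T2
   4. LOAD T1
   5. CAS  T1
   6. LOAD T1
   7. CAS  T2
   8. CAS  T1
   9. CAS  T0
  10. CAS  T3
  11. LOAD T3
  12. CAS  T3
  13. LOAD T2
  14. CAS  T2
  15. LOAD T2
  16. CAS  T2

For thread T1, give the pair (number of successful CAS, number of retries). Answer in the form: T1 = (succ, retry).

[1] T0.load  rd  (counter 5, T0.r 5)
[2] T3.load  rd  (counter 5, T3.r 5)
[3] T2.load  rd  (counter 5, T2.r 5)
[4] T1.load  rd  (counter 5, T1.r 5)
[5] T1.cas  hit  (counter 6, T1.r 5)
[6] T1.load  rd  (counter 6, T1.r 6)
[7] T2.cas  miss  (counter 6, T2.r 5)
[8] T1.cas  hit  (counter 7, T1.r 6)
[9] T0.cas  miss  (counter 7, T0.r 5)
[10] T3.cas  miss  (counter 7, T3.r 5)
[11] T3.load  rd  (counter 7, T3.r 7)
[12] T3.cas  hit  (counter 8, T3.r 7)
[13] T2.load  rd  (counter 8, T2.r 8)
[14] T2.cas  hit  (counter 9, T2.r 8)
[15] T2.load  rd  (counter 9, T2.r 9)
[16] T2.cas  hit  (counter 10, T2.r 9)

T1 = (2, 0)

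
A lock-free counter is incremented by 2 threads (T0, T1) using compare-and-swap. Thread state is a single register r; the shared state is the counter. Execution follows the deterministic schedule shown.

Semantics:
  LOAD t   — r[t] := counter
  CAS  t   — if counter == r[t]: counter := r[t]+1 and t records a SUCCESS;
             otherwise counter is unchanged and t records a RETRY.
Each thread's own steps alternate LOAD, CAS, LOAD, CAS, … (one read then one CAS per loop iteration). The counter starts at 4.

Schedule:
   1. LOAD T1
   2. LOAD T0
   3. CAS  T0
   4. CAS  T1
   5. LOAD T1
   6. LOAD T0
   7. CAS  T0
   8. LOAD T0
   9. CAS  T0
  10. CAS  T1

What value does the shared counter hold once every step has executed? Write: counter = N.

counter = 7

   1) LOAD T1:  M=4  r_T1=4
   2) LOAD T0:  M=4  r_T0=4
   3) CAS  T0:  M=5  r_T0=4 ✓
   4) CAS  T1:  M=5  r_T1=4 ✗
   5) LOAD T1:  M=5  r_T1=5
   6) LOAD T0:  M=5  r_T0=5
   7) CAS  T0:  M=6  r_T0=5 ✓
   8) LOAD T0:  M=6  r_T0=6
   9) CAS  T0:  M=7  r_T0=6 ✓
  10) CAS  T1:  M=7  r_T1=5 ✗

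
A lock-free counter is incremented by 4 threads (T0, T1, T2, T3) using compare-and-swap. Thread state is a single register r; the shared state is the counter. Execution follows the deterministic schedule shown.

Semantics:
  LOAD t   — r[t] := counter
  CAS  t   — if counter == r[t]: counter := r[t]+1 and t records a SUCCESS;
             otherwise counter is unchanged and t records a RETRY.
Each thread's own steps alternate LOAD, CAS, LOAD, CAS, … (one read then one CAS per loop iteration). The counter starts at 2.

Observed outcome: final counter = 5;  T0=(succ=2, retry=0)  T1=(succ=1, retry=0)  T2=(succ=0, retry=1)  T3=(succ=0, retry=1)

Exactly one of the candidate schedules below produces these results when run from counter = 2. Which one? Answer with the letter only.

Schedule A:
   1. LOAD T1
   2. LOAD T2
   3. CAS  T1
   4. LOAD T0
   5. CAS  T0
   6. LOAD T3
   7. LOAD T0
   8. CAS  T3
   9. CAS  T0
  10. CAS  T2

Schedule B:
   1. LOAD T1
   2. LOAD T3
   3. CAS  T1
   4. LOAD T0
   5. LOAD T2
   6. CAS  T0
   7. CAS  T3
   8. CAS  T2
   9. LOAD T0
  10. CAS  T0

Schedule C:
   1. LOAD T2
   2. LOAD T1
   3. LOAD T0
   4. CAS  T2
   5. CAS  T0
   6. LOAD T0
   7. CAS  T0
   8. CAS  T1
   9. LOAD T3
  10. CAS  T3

B

Tracing schedule B:
#1 T1 reads 2
#2 T3 reads 2
#3 T1 CAS(2→3) writes; counter now 3
#4 T0 reads 3
#5 T2 reads 3
#6 T0 CAS(3→4) writes; counter now 4
#7 T3 CAS(2→3) fails; counter now 4
#8 T2 CAS(3→4) fails; counter now 4
#9 T0 reads 4
#10 T0 CAS(4→5) writes; counter now 5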